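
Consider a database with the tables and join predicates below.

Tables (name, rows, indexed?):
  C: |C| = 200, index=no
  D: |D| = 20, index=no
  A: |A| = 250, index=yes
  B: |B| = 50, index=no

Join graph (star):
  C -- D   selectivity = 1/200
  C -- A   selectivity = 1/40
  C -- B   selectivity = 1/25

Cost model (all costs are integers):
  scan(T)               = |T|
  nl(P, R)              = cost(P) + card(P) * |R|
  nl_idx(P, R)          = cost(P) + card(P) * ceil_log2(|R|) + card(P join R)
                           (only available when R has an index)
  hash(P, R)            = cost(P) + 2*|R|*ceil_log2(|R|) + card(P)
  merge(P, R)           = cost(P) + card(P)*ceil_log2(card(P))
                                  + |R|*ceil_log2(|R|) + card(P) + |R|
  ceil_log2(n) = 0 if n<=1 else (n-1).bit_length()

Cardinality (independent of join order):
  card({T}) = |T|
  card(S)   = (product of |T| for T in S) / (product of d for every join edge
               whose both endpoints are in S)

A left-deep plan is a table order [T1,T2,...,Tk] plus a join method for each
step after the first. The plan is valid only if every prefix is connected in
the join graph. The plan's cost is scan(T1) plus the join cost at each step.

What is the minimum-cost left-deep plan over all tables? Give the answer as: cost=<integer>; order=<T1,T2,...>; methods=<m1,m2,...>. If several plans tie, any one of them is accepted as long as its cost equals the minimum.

Selinger DP (subsets sized 1..n):
  {C}: scan cost=200, card=200
  {D}: scan cost=20, card=20
  {A}: scan cost=250, card=250
  {B}: scan cost=50, card=50
  {CD}: card=20; try (D,hash)→600, (C,merge)→1940, (D,merge)→2120, (C,hash)→3240, (C,nl)→4020, (D,nl)→4200; best=600 via (D,hash)
  {AC}: card=1250; try (A,nl_idx)→3050, (C,hash)→3700, (A,merge)→4250, (C,merge)→4300, (A,hash)→4400, (A,nl)→50200 …(+1); best=3050 via (A,nl_idx)
  {BC}: card=400; try (B,hash)→1000, (C,merge)→2200, (B,merge)→2350, (C,hash)→3300, (C,nl)→10050, (B,nl)→10200; best=1000 via (B,hash)
  {ACD}: card=125; try (A,nl_idx)→885, (A,merge)→2970, (D,hash)→4500, (A,hash)→4620, (A,nl)→5600, (D,merge)→18170 …(+1); best=885 via (A,nl_idx)
  {BCD}: card=40; try (B,merge)→1070, (B,hash)→1220, (D,hash)→1600, (B,nl)→1600, (D,merge)→5120, (D,nl)→9000; best=1070 via (B,merge)
  {ABC}: card=2500; try (B,hash)→4900, (A,hash)→5400, (A,nl_idx)→6700, (A,merge)→7250, (B,merge)→18400, (B,nl)→65550 …(+1); best=4900 via (B,hash)
  {ABCD}: card=250; try (B,hash)→1610, (A,nl_idx)→1640, (B,merge)→2235, (A,merge)→3600, (A,hash)→5110, (B,nl)→7135 …(+4); best=1610 via (B,hash)

cost=1610; order=C,D,A,B; methods=hash,nl_idx,hash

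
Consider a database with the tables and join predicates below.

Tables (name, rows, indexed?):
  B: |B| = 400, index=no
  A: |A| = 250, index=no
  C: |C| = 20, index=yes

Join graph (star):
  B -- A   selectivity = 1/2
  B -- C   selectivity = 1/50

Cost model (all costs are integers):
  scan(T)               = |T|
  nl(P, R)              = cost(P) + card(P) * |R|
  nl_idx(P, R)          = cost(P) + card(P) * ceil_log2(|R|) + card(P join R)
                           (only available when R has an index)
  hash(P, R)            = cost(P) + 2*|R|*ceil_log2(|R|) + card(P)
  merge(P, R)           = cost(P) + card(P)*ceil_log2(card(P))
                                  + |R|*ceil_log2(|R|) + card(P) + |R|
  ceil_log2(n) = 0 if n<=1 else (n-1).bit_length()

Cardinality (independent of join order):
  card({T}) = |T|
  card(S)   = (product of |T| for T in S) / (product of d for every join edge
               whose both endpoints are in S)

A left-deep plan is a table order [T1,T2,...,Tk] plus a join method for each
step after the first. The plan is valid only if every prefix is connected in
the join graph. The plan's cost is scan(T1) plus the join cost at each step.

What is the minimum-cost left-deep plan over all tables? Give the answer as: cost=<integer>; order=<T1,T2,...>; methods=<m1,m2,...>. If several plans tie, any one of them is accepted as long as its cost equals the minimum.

cost=4690; order=B,C,A; methods=hash,merge

Selinger DP (subsets sized 1..n):
  {B}: scan cost=400, card=400
  {A}: scan cost=250, card=250
  {C}: scan cost=20, card=20
  {AB}: card=50000; try (A,hash)→4800, (B,merge)→6500, (A,merge)→6650, (B,hash)→7700, (B,nl)→100250, (A,nl)→100400; best=4800 via (A,hash)
  {BC}: card=160; try (C,hash)→1000, (C,nl_idx)→2560, (B,merge)→4140, (C,merge)→4520, (B,hash)→7240, (B,nl)→8020 …(+1); best=1000 via (C,hash)
  {ABC}: card=20000; try (A,merge)→4690, (A,hash)→5160, (A,nl)→41000, (C,hash)→55000, (C,nl_idx)→274800, (C,merge)→854920 …(+1); best=4690 via (A,merge)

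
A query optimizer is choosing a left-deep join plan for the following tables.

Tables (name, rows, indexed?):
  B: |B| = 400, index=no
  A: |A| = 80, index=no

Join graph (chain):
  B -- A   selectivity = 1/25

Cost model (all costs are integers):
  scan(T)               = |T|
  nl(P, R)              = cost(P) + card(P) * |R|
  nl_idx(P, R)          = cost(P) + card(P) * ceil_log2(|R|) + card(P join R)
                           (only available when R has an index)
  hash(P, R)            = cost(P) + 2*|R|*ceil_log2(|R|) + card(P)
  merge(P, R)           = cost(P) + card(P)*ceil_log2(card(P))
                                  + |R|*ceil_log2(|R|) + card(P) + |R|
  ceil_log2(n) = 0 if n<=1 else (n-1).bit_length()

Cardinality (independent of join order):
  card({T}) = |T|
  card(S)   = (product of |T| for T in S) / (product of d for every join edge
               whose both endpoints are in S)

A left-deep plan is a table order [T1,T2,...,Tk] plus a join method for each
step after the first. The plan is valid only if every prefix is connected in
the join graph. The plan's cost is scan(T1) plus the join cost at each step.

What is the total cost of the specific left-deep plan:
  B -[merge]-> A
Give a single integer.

step 1: scan B: cost=400, card=400
step 2: join A via merge
    card(P join A) = 400*80/(25) = 1280
    cost = 400 + 400*9 + 80*7 + 400 + 80 = 5040

5040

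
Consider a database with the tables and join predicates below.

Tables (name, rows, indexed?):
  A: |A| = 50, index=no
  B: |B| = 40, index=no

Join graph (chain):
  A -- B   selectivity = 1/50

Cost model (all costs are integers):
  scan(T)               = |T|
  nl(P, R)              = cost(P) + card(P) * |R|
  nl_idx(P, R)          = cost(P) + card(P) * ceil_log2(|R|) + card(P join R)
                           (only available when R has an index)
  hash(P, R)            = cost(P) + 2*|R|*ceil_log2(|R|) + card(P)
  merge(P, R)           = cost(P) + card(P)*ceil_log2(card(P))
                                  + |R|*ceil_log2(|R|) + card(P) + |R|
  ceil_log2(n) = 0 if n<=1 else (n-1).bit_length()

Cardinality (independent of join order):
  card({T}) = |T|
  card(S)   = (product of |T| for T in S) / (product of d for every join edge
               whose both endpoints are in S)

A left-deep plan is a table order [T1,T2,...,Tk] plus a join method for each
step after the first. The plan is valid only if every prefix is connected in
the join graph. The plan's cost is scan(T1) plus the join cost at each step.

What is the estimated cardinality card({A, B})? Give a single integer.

Tables in S: A(50), B(40)
Edges inside S: A-B(d=50)
numerator = 50 * 40 = 2000
denominator = 50 = 50
card(S) = 2000 / 50 = 40

40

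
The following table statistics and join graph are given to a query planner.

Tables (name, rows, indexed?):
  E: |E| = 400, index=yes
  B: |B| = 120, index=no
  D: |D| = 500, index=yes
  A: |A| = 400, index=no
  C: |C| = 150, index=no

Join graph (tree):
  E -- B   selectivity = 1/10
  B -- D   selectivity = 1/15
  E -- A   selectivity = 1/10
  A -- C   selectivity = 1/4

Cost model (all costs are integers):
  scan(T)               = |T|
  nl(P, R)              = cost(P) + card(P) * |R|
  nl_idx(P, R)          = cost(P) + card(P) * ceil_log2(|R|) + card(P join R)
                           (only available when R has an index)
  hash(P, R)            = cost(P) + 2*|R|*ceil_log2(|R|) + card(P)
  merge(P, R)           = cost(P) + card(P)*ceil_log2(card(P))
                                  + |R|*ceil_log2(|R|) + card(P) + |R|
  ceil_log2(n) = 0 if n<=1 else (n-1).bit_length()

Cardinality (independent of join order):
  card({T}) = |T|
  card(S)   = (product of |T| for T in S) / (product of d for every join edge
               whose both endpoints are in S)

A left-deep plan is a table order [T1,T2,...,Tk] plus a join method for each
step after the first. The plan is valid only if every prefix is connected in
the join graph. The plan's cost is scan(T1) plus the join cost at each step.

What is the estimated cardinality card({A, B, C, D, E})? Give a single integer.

Tables in S: A(400), B(120), C(150), D(500), E(400)
Edges inside S: E-B(d=10), B-D(d=15), E-A(d=10), A-C(d=4)
numerator = 400 * 120 * 150 * 500 * 400 = 1440000000000
denominator = 10 * 15 * 10 * 4 = 6000
card(S) = 1440000000000 / 6000 = 240000000

240000000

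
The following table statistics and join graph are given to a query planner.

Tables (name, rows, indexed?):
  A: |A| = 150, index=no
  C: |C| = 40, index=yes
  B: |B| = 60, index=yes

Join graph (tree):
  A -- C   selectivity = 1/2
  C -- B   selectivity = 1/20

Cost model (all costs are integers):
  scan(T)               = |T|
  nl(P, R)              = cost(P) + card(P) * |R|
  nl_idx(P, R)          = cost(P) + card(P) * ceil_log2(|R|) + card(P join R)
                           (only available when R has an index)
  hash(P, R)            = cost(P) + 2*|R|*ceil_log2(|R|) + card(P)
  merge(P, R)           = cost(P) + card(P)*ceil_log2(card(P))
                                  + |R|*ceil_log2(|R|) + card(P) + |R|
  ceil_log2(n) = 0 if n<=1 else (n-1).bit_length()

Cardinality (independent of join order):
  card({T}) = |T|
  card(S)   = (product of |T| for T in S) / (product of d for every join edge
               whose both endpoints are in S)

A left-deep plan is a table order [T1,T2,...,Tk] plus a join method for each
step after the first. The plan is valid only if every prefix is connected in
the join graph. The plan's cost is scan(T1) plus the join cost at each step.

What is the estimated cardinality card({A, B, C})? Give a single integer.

Tables in S: A(150), B(60), C(40)
Edges inside S: A-C(d=2), C-B(d=20)
numerator = 150 * 60 * 40 = 360000
denominator = 2 * 20 = 40
card(S) = 360000 / 40 = 9000

9000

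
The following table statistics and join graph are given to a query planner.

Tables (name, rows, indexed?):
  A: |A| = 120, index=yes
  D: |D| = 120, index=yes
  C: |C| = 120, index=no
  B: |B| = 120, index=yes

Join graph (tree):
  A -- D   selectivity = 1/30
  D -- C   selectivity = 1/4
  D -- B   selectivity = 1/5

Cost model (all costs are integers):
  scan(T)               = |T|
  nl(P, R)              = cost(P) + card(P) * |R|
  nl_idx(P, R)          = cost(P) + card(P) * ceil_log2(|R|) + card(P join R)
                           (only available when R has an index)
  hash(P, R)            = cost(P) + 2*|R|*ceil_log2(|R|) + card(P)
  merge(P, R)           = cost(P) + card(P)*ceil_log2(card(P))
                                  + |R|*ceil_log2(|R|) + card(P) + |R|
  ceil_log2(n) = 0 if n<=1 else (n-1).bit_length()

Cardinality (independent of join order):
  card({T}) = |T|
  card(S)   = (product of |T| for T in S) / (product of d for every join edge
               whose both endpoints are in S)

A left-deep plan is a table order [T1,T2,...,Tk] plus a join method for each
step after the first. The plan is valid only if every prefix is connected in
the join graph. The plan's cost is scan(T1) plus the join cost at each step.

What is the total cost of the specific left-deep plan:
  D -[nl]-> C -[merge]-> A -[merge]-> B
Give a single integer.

279240

step 1: scan D: cost=120, card=120
step 2: join C via nl
    card(P join C) = 120*120/(4) = 3600
    cost = 120 + 120*120 = 14520
step 3: join A via merge
    card(P join A) = 3600*120/(30) = 14400
    cost = 14520 + 3600*12 + 120*7 + 3600 + 120 = 62280
step 4: join B via merge
    card(P join B) = 14400*120/(5) = 345600
    cost = 62280 + 14400*14 + 120*7 + 14400 + 120 = 279240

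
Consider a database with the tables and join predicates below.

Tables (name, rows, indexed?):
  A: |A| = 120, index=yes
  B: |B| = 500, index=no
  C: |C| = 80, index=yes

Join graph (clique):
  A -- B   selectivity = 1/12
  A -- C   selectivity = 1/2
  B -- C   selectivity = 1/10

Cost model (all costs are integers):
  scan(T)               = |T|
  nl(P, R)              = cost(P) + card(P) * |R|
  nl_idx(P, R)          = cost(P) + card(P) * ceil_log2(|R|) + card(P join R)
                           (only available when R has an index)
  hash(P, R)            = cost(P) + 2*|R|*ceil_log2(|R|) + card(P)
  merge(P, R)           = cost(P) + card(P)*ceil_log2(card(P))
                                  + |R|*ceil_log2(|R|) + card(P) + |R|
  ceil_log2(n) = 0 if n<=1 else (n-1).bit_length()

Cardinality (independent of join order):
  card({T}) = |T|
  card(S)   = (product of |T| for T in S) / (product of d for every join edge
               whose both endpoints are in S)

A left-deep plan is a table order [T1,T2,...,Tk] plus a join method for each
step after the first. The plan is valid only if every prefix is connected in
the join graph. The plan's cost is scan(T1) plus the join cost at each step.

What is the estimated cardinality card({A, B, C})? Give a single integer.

20000

Tables in S: A(120), B(500), C(80)
Edges inside S: A-B(d=12), A-C(d=2), B-C(d=10)
numerator = 120 * 500 * 80 = 4800000
denominator = 12 * 2 * 10 = 240
card(S) = 4800000 / 240 = 20000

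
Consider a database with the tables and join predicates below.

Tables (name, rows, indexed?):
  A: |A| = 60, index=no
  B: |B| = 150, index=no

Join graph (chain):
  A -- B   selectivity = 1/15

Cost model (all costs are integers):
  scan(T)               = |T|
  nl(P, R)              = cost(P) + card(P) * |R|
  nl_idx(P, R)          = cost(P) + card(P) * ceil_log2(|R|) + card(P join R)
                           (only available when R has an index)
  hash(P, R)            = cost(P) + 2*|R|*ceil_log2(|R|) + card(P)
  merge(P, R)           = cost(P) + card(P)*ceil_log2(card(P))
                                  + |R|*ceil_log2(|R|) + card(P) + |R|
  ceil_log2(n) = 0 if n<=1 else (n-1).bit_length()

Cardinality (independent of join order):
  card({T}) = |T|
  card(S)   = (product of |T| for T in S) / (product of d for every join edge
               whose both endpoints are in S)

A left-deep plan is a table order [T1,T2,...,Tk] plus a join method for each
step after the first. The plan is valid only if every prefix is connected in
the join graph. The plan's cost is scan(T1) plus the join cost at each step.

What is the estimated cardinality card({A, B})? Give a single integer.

600

Tables in S: A(60), B(150)
Edges inside S: A-B(d=15)
numerator = 60 * 150 = 9000
denominator = 15 = 15
card(S) = 9000 / 15 = 600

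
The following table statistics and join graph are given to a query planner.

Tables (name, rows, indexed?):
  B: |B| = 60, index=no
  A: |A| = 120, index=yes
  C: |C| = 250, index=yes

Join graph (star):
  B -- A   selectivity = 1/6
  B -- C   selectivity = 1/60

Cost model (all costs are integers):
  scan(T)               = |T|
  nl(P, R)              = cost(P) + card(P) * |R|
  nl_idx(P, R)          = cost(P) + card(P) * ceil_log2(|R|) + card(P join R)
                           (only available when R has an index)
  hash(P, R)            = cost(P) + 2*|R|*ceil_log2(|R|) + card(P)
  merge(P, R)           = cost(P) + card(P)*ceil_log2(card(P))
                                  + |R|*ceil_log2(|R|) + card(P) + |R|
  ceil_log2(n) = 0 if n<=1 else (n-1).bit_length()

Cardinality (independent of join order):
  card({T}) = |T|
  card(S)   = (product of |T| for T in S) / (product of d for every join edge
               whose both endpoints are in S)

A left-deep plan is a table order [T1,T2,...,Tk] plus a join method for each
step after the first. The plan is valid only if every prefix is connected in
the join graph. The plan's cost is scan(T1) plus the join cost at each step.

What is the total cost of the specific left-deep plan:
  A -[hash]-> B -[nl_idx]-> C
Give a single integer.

15560

step 1: scan A: cost=120, card=120
step 2: join B via hash
    card(P join B) = 120*60/(6) = 1200
    cost = 120 + 2*60*6 + 120 = 960
step 3: join C via nl_idx
    card(P join C) = 1200*250/(60) = 5000
    cost = 960 + 1200*8 + 5000 = 15560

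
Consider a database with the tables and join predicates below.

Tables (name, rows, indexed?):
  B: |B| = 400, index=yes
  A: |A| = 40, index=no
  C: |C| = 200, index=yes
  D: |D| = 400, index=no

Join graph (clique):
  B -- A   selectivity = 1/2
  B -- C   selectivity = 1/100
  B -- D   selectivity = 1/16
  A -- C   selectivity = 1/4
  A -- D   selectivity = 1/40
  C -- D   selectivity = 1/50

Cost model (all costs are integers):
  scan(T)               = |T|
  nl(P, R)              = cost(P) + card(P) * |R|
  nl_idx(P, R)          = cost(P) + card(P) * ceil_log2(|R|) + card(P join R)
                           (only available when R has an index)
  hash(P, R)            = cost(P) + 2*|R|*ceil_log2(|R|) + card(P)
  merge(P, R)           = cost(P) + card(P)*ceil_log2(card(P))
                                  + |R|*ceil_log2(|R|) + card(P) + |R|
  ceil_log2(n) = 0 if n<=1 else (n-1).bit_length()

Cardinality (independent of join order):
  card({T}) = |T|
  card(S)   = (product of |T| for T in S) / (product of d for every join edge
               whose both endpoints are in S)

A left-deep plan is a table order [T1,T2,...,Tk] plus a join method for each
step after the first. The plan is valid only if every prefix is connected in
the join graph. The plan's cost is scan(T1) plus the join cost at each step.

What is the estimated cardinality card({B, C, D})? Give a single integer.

Tables in S: B(400), C(200), D(400)
Edges inside S: B-C(d=100), B-D(d=16), C-D(d=50)
numerator = 400 * 200 * 400 = 32000000
denominator = 100 * 16 * 50 = 80000
card(S) = 32000000 / 80000 = 400

400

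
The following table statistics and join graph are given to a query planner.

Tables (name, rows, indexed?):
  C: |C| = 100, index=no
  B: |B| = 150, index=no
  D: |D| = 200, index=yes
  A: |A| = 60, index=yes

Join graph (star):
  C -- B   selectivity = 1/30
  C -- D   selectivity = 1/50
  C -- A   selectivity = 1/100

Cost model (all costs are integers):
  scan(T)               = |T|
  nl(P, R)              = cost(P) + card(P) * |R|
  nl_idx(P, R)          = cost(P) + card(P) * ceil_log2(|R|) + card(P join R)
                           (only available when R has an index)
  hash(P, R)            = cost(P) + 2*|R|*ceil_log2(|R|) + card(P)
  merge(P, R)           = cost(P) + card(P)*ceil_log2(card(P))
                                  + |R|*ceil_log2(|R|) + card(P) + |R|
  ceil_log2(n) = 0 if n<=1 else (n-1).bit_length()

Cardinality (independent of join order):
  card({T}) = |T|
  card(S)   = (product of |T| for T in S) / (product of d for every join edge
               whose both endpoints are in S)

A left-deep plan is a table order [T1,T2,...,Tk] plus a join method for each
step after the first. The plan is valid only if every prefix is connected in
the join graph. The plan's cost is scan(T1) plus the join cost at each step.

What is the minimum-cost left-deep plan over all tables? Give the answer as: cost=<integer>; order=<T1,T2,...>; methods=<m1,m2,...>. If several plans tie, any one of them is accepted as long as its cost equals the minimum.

cost=4120; order=C,A,D,B; methods=nl_idx,nl_idx,hash

Selinger DP (subsets sized 1..n):
  {C}: scan cost=100, card=100
  {B}: scan cost=150, card=150
  {D}: scan cost=200, card=200
  {A}: scan cost=60, card=60
  {BC}: card=500; try (C,hash)→1700, (B,merge)→2250, (C,merge)→2300, (B,hash)→2600, (B,nl)→15100, (C,nl)→15150; best=1700 via (C,hash)
  {CD}: card=400; try (D,nl_idx)→1300, (C,hash)→1800, (D,merge)→2700, (C,merge)→2800, (D,hash)→3400, (D,nl)→20100 …(+1); best=1300 via (D,nl_idx)
  {AC}: card=60; try (A,nl_idx)→760, (A,hash)→920, (C,merge)→1280, (A,merge)→1320, (C,hash)→1520, (C,nl)→6060 …(+1); best=760 via (A,nl_idx)
  {BCD}: card=2000; try (B,hash)→4100, (D,hash)→5400, (B,merge)→6650, (D,nl_idx)→7700, (D,merge)→8500, (B,nl)→61300 …(+1); best=4100 via (B,hash)
  {ABC}: card=300; try (B,merge)→2530, (A,hash)→2920, (B,hash)→3220, (A,nl_idx)→5000, (A,merge)→7120, (B,nl)→9760 …(+1); best=2530 via (B,merge)
  {ACD}: card=240; try (D,nl_idx)→1480, (A,hash)→2420, (D,merge)→2980, (A,nl_idx)→3940, (D,hash)→4020, (A,merge)→5720 …(+2); best=1480 via (D,nl_idx)
  {ABCD}: card=1200; try (B,hash)→4120, (B,merge)→4990, (D,hash)→6030, (D,nl_idx)→6130, (A,hash)→6820, (D,merge)→7330 …(+5); best=4120 via (B,hash)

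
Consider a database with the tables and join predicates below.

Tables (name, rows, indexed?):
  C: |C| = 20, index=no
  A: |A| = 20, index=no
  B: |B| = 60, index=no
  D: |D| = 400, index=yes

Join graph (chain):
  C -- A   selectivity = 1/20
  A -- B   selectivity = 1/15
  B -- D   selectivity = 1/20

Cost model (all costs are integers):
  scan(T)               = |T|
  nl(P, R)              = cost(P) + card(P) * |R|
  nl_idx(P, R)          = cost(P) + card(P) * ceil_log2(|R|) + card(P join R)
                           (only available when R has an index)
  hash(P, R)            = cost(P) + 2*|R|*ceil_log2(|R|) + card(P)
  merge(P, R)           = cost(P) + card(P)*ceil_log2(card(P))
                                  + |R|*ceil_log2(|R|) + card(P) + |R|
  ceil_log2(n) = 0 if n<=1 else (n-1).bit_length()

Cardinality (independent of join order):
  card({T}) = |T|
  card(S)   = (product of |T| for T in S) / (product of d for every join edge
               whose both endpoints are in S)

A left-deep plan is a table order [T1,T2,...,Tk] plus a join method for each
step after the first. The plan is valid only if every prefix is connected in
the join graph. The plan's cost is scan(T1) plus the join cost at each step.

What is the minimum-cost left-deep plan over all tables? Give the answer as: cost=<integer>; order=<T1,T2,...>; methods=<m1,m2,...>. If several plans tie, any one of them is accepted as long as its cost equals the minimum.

cost=2920; order=B,A,C,D; methods=hash,hash,nl_idx

Selinger DP (subsets sized 1..n):
  {C}: scan cost=20, card=20
  {A}: scan cost=20, card=20
  {B}: scan cost=60, card=60
  {D}: scan cost=400, card=400
  {AC}: card=20; try (C,hash)→240, (A,hash)→240, (C,merge)→260, (A,merge)→260, (C,nl)→420, (A,nl)→420; best=240 via (C,hash)
  {AB}: card=80; try (A,hash)→320, (B,merge)→560, (A,merge)→600, (B,hash)→760, (B,nl)→1220, (A,nl)→1260; best=320 via (A,hash)
  {BD}: card=1200; try (B,hash)→1520, (D,nl_idx)→1800, (D,merge)→4480, (B,merge)→4820, (D,hash)→7320, (D,nl)→24060 …(+1); best=1520 via (B,hash)
  {ABC}: card=80; try (C,hash)→600, (B,merge)→780, (B,hash)→980, (C,merge)→1080, (B,nl)→1440, (C,nl)→1920; best=600 via (C,hash)
  {ABD}: card=1600; try (D,nl_idx)→2640, (A,hash)→2920, (D,merge)→4960, (D,hash)→7600, (A,merge)→16040, (A,nl)→25520 …(+1); best=2640 via (D,nl_idx)
  {ABCD}: card=1600; try (D,nl_idx)→2920, (C,hash)→4440, (D,merge)→5240, (D,hash)→7880, (C,merge)→21960, (D,nl)→32600 …(+1); best=2920 via (D,nl_idx)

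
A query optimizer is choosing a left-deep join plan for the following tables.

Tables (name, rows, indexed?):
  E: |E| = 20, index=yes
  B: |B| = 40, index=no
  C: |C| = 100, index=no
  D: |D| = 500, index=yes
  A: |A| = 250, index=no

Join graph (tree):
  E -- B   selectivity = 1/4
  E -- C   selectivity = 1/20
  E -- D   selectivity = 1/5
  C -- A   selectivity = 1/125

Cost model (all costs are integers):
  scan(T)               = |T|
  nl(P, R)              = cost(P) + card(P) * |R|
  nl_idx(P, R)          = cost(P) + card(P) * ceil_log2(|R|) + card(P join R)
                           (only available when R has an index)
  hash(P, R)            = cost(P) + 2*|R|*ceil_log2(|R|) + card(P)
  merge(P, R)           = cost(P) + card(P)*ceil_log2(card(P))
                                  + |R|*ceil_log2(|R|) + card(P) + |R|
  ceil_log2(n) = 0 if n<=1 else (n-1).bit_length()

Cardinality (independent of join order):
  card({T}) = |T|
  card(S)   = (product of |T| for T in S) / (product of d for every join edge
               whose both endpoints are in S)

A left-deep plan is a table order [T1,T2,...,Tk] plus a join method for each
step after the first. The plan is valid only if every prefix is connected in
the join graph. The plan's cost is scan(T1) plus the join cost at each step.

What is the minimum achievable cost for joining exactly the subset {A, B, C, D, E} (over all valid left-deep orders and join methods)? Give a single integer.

13980

Selinger DP over subsets of {A,B,C,D,E}:
  {E}: scan cost=20, card=20
  {B}: scan cost=40, card=40
  {C}: scan cost=100, card=100
  {D}: scan cost=500, card=500
  {A}: scan cost=250, card=250
  {BE}: card=200; try (E,hash)→280, (B,merge)→420, (E,merge)→440, (E,nl_idx)→440, (B,hash)→520, (B,nl)→820 …(+1); best=280 via (E,hash)
  {CE}: card=100; try (E,hash)→400, (E,nl_idx)→700, (C,merge)→940, (E,merge)→1020, (C,hash)→1440, (C,nl)→2020 …(+1); best=400 via (E,hash)
  {DE}: card=2000; try (E,hash)→1200, (D,nl_idx)→2200, (E,nl_idx)→5000, (D,merge)→5140, (E,merge)→5620, (D,hash)→9040 …(+2); best=1200 via (E,hash)
  {AC}: card=200; try (C,hash)→1900, (A,merge)→3150, (C,merge)→3300, (A,hash)→4200, (A,nl)→25100, (C,nl)→25250; best=1900 via (C,hash)
  {BCE}: card=1000; try (B,hash)→980, (B,merge)→1480, (C,hash)→1880, (C,merge)→2880, (B,nl)→4400, (C,nl)→20280; best=980 via (B,hash)
  {BDE}: card=20000; try (B,hash)→3680, (D,merge)→7080, (D,hash)→9480, (D,nl_idx)→22080, (B,merge)→25480, (B,nl)→81200 …(+1); best=3680 via (B,hash)
  {CDE}: card=10000; try (C,hash)→4600, (D,merge)→6200, (D,hash)→9500, (D,nl_idx)→11300, (C,merge)→26000, (D,nl)→50400 …(+1); best=4600 via (C,hash)
  {ACE}: card=200; try (E,hash)→2300, (E,nl_idx)→3100, (A,merge)→3450, (E,merge)→3820, (A,hash)→4500, (E,nl)→5900 …(+1); best=2300 via (E,hash)
  {BCDE}: card=100000; try (D,hash)→10980, (B,hash)→15080, (D,merge)→16980, (C,hash)→25080, (D,nl_idx)→109980, (B,merge)→154880 …(+4); best=10980 via (D,hash)
  {ABCE}: card=2000; try (B,hash)→2980, (B,merge)→4380, (A,hash)→5980, (B,nl)→10300, (A,merge)→14230, (A,nl)→250980; best=2980 via (B,hash)
  {ACDE}: card=20000; try (D,merge)→9100, (D,hash)→11500, (A,hash)→18600, (D,nl_idx)→24100, (D,nl)→102300, (A,merge)→156850 …(+1); best=9100 via (D,merge)
  {ABCDE}: card=200000; try (D,hash)→13980, (B,hash)→29580, (D,merge)→31980, (A,hash)→114980, (D,nl_idx)→220980, (B,merge)→329380 …(+4); best=13980 via (D,hash)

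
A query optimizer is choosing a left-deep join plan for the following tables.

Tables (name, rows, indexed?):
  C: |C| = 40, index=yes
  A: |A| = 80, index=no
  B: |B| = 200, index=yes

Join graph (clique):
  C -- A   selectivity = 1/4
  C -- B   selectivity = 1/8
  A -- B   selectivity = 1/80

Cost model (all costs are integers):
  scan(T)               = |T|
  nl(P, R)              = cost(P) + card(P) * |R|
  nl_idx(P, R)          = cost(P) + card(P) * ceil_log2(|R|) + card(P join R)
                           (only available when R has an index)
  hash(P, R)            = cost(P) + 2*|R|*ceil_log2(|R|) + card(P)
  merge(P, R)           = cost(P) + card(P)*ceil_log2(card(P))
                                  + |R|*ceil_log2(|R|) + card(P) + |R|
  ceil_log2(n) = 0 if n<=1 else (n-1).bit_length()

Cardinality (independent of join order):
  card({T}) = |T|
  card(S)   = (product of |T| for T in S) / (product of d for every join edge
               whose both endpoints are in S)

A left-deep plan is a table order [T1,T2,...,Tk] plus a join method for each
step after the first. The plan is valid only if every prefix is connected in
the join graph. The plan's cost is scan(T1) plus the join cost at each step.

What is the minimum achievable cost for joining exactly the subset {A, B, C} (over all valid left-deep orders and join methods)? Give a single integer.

1600

Selinger DP over subsets of {A,B,C}:
  {C}: scan cost=40, card=40
  {A}: scan cost=80, card=80
  {B}: scan cost=200, card=200
  {AC}: card=800; try (C,hash)→640, (A,merge)→960, (C,merge)→1000, (A,hash)→1200, (C,nl_idx)→1360, (A,nl)→3240 …(+1); best=640 via (C,hash)
  {BC}: card=1000; try (C,hash)→880, (B,nl_idx)→1360, (B,merge)→2120, (C,merge)→2280, (C,nl_idx)→2400, (B,hash)→3280 …(+2); best=880 via (C,hash)
  {AB}: card=200; try (B,nl_idx)→920, (A,hash)→1520, (B,merge)→2520, (A,merge)→2640, (B,hash)→3360, (B,nl)→16080 …(+1); best=920 via (B,nl_idx)
  {ABC}: card=250; try (C,hash)→1600, (C,nl_idx)→2370, (C,merge)→3000, (A,hash)→3000, (B,hash)→4640, (B,nl_idx)→7290 …(+5); best=1600 via (C,hash)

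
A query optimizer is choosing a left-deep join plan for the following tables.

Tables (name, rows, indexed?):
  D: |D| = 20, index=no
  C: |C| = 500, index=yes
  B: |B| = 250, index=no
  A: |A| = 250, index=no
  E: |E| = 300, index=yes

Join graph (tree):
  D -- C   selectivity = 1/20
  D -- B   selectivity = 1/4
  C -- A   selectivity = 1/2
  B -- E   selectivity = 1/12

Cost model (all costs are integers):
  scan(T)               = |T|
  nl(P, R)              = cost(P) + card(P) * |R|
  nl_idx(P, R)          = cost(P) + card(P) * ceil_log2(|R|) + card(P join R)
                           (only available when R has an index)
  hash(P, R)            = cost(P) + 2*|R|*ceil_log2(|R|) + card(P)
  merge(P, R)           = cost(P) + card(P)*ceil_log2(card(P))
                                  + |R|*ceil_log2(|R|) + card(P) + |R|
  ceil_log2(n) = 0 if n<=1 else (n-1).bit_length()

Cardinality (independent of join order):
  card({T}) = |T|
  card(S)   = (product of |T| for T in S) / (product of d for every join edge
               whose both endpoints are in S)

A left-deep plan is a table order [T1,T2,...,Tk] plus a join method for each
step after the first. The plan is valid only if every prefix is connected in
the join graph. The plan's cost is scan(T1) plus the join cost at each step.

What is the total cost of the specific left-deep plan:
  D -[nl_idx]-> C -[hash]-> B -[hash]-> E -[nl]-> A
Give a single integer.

195354350

step 1: scan D: cost=20, card=20
step 2: join C via nl_idx
    card(P join C) = 20*500/(20) = 500
    cost = 20 + 20*9 + 500 = 700
step 3: join B via hash
    card(P join B) = 500*250/(4) = 31250
    cost = 700 + 2*250*8 + 500 = 5200
step 4: join E via hash
    card(P join E) = 31250*300/(12) = 781250
    cost = 5200 + 2*300*9 + 31250 = 41850
step 5: join A via nl
    card(P join A) = 781250*250/(2) = 97656250
    cost = 41850 + 781250*250 = 195354350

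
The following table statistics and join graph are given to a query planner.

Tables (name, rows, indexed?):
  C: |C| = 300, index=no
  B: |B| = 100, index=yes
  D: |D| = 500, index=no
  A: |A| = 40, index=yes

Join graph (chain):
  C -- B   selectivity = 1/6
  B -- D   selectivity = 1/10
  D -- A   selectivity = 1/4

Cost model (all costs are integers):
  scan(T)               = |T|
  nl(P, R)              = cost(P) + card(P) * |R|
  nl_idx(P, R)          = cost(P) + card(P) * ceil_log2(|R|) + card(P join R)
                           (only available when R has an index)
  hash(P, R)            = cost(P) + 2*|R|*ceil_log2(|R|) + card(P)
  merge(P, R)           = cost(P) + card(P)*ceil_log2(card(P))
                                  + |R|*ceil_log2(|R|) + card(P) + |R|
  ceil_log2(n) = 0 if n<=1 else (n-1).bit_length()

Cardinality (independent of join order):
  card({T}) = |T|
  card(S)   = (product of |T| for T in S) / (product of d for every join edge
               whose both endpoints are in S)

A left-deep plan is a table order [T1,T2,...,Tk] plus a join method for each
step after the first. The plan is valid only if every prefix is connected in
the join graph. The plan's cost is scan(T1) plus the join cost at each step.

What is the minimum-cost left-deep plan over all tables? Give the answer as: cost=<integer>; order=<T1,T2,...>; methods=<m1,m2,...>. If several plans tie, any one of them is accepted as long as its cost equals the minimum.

cost=63280; order=D,A,B,C; methods=hash,hash,hash

Selinger DP (subsets sized 1..n):
  {C}: scan cost=300, card=300
  {B}: scan cost=100, card=100
  {D}: scan cost=500, card=500
  {A}: scan cost=40, card=40
  {BC}: card=5000; try (B,hash)→2000, (C,merge)→3900, (B,merge)→4100, (C,hash)→5600, (B,nl_idx)→7400, (C,nl)→30100 …(+1); best=2000 via (B,hash)
  {BD}: card=5000; try (B,hash)→2400, (D,merge)→5900, (B,merge)→6300, (B,nl_idx)→9000, (D,hash)→9200, (D,nl)→50100 …(+1); best=2400 via (B,hash)
  {AD}: card=5000; try (A,hash)→1480, (D,merge)→5320, (A,merge)→5780, (A,nl_idx)→8500, (D,hash)→9080, (D,nl)→20040 …(+1); best=1480 via (A,hash)
  {BCD}: card=250000; try (C,hash)→12800, (D,hash)→16000, (C,merge)→75400, (D,merge)→77000, (C,nl)→1502400, (D,nl)→2502000; best=12800 via (C,hash)
  {ABD}: card=50000; try (B,hash)→7880, (A,hash)→7880, (B,merge)→72280, (A,merge)→72680, (A,nl_idx)→82400, (B,nl_idx)→86480 …(+2); best=7880 via (B,hash)
  {ABCD}: card=2500000; try (C,hash)→63280, (A,hash)→263280, (C,merge)→860880, (A,nl_idx)→4012800, (A,merge)→4763080, (A,nl)→10012800 …(+1); best=63280 via (C,hash)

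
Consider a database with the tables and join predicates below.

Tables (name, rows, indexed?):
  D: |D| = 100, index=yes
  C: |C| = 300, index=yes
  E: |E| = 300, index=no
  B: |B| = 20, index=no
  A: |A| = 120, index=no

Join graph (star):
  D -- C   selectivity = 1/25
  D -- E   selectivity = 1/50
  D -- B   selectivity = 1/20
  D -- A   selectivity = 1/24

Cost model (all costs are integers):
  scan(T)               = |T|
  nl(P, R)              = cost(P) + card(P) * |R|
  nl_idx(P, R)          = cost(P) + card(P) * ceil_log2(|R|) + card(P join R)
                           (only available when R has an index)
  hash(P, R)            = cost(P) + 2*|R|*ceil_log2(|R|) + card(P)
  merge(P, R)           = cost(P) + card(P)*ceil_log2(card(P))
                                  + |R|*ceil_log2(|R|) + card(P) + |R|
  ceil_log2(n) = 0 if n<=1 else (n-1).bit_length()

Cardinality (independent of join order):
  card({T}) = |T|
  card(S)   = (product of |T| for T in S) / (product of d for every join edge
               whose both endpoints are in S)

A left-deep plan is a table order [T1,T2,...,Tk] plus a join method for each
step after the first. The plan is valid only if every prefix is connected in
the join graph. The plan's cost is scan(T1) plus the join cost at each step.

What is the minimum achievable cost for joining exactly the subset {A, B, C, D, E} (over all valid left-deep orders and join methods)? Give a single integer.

Selinger DP over subsets of {A,B,C,D,E}:
  {D}: scan cost=100, card=100
  {C}: scan cost=300, card=300
  {E}: scan cost=300, card=300
  {B}: scan cost=20, card=20
  {A}: scan cost=120, card=120
  {CD}: card=1200; try (D,hash)→2000, (C,nl_idx)→2200, (D,nl_idx)→3600, (C,merge)→3900, (D,merge)→4100, (C,hash)→5600 …(+2); best=2000 via (D,hash)
  {DE}: card=600; try (D,hash)→2000, (D,nl_idx)→3000, (E,merge)→3900, (D,merge)→4100, (E,hash)→5600, (E,nl)→30100 …(+1); best=2000 via (D,hash)
  {BD}: card=100; try (D,nl_idx)→260, (B,hash)→400, (D,merge)→940, (B,merge)→1020, (D,hash)→1440, (D,nl)→2020 …(+1); best=260 via (D,nl_idx)
  {AD}: card=500; try (D,nl_idx)→1460, (D,hash)→1640, (A,merge)→1860, (D,merge)→1880, (A,hash)→1880, (A,nl)→12100 …(+1); best=1460 via (D,nl_idx)
  {CDE}: card=7200; try (C,hash)→8000, (E,hash)→8600, (C,merge)→11600, (C,nl_idx)→14600, (E,merge)→19400, (C,nl)→182000 …(+1); best=8000 via (C,hash)
  {BCD}: card=1200; try (C,nl_idx)→2360, (B,hash)→3400, (C,merge)→4060, (C,hash)→5760, (B,merge)→16520, (B,nl)→26000 …(+1); best=2360 via (C,nl_idx)
  {ACD}: card=6000; try (A,hash)→4880, (C,hash)→7360, (C,merge)→9460, (C,nl_idx)→11960, (A,merge)→17360, (A,nl)→146000 …(+1); best=4880 via (A,hash)
  {BDE}: card=600; try (B,hash)→2800, (E,merge)→4060, (E,hash)→5760, (B,merge)→8720, (B,nl)→14000, (E,nl)→30260; best=2800 via (B,hash)
  {ADE}: card=3000; try (A,hash)→4280, (E,hash)→7360, (E,merge)→9460, (A,merge)→9560, (A,nl)→74000, (E,nl)→151460; best=4280 via (A,hash)
  {ABD}: card=500; try (A,merge)→2020, (A,hash)→2040, (B,hash)→2160, (B,merge)→6580, (B,nl)→11460, (A,nl)→12260; best=2020 via (A,merge)
  {BCDE}: card=7200; try (C,hash)→8800, (E,hash)→8960, (C,merge)→12400, (C,nl_idx)→15400, (B,hash)→15400, (E,merge)→19760 …(+4); best=8800 via (C,hash)
  {ACDE}: card=36000; try (C,hash)→12680, (E,hash)→16280, (A,hash)→16880, (C,merge)→46280, (C,nl_idx)→67280, (E,merge)→91880 …(+4); best=12680 via (C,hash)
  {ABCD}: card=6000; try (A,hash)→5240, (C,hash)→7920, (C,merge)→10020, (B,hash)→11080, (C,nl_idx)→12520, (A,merge)→17720 …(+4); best=5240 via (A,hash)
  {ABDE}: card=3000; try (A,hash)→5080, (B,hash)→7480, (E,hash)→7920, (E,merge)→10020, (A,merge)→10360, (B,merge)→43400 …(+3); best=5080 via (A,hash)
  {ABCDE}: card=36000; try (C,hash)→13480, (E,hash)→16640, (A,hash)→17680, (C,merge)→47080, (B,hash)→48880, (C,nl_idx)→68080 …(+7); best=13480 via (C,hash)

13480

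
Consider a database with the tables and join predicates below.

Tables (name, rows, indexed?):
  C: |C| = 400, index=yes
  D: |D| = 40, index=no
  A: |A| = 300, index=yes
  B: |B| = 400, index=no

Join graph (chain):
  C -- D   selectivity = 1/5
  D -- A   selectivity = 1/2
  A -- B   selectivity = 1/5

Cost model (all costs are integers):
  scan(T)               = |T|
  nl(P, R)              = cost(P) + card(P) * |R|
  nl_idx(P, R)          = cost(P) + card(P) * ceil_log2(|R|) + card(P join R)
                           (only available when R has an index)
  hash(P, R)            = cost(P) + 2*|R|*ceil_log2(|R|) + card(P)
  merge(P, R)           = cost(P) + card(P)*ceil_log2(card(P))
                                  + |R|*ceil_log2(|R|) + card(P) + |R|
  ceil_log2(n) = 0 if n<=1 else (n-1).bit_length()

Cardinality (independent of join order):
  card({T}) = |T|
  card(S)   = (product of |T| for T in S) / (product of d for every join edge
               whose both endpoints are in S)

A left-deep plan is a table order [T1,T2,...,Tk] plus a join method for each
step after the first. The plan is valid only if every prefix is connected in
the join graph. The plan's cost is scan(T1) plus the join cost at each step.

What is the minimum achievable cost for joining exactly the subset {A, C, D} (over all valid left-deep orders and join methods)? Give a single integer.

Selinger DP over subsets of {A,C,D}:
  {C}: scan cost=400, card=400
  {D}: scan cost=40, card=40
  {A}: scan cost=300, card=300
  {CD}: card=3200; try (D,hash)→1280, (C,nl_idx)→3600, (C,merge)→4320, (D,merge)→4680, (C,hash)→7280, (C,nl)→16040 …(+1); best=1280 via (D,hash)
  {AD}: card=6000; try (D,hash)→1080, (A,merge)→3320, (D,merge)→3580, (A,hash)→5480, (A,nl_idx)→6400, (A,nl)→12040 …(+1); best=1080 via (D,hash)
  {ACD}: card=480000; try (A,hash)→9880, (C,hash)→14280, (A,merge)→45880, (C,merge)→89080, (A,nl_idx)→510080, (C,nl_idx)→535080 …(+2); best=9880 via (A,hash)

9880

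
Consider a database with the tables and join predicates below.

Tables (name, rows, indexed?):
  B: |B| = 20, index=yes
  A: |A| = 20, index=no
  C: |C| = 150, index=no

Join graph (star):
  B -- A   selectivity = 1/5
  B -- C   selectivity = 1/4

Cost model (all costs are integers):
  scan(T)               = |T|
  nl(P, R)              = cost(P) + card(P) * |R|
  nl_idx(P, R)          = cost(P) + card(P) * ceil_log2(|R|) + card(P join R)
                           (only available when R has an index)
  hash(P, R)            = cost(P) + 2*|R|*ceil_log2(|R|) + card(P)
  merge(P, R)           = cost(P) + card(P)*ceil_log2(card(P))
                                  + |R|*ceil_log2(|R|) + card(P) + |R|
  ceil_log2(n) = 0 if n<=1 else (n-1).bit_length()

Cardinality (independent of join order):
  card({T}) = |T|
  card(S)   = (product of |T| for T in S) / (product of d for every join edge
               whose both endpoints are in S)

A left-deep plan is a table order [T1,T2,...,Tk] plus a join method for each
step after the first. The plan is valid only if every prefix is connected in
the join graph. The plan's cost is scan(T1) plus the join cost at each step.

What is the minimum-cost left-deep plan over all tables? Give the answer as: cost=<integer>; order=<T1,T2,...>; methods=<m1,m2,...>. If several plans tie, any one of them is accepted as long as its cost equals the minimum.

cost=1450; order=C,B,A; methods=hash,hash

Selinger DP (subsets sized 1..n):
  {B}: scan cost=20, card=20
  {A}: scan cost=20, card=20
  {C}: scan cost=150, card=150
  {AB}: card=80; try (B,nl_idx)→200, (B,hash)→240, (A,hash)→240, (B,merge)→260, (A,merge)→260, (B,nl)→420 …(+1); best=200 via (B,nl_idx)
  {BC}: card=750; try (B,hash)→500, (C,merge)→1490, (B,merge)→1620, (B,nl_idx)→1650, (C,hash)→2440, (C,nl)→3020 …(+1); best=500 via (B,hash)
  {ABC}: card=3000; try (A,hash)→1450, (C,merge)→2190, (C,hash)→2680, (A,merge)→8870, (C,nl)→12200, (A,nl)→15500; best=1450 via (A,hash)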